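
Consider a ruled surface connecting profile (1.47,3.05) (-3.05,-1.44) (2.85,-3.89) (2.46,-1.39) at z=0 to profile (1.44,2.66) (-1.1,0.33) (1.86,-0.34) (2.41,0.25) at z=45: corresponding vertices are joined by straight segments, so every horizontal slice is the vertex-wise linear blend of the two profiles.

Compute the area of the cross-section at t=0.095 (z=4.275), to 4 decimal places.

Cross-section at t=0.095: each vertex is (1-t)·p0[i] + t·p1[i].
  v1: (1-0.095)·(1.47,3.05) + 0.095·(1.44,2.66) = (1.4671,3.0130)
  v2: (1-0.095)·(-3.05,-1.44) + 0.095·(-1.1,0.33) = (-2.8647,-1.2718)
  v3: (1-0.095)·(2.85,-3.89) + 0.095·(1.86,-0.34) = (2.7559,-3.5528)
  v4: (1-0.095)·(2.46,-1.39) + 0.095·(2.41,0.25) = (2.4553,-1.2342)
Shoelace sum Σ(x_i·y_{i+1} − x_{i+1}·y_i):
  i=1: 1.4671·-1.2718 − -2.8647·3.0130 = +6.7654 (running +6.7654)
  i=2: -2.8647·-3.5528 − 2.7559·-1.2718 = +13.6829 (running +20.4482)
  i=3: 2.7559·-1.2342 − 2.4553·-3.5528 = +5.3215 (running +25.7697)
  i=4: 2.4553·3.0130 − 1.4671·-1.2342 = +9.2083 (running +34.9780)
Area = |Σ|/2 = |34.9780|/2 = 17.4890

Area at t=0.095: 17.4890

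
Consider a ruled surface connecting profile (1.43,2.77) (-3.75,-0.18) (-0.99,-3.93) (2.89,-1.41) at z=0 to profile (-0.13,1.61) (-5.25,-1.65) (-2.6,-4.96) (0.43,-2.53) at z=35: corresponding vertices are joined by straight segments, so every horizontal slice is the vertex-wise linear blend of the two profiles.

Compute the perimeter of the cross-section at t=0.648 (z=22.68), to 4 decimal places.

Cross-section at t=0.648: each vertex is (1-t)·p0[i] + t·p1[i].
  v1: (1-0.648)·(1.43,2.77) + 0.648·(-0.13,1.61) = (0.4191,2.0183)
  v2: (1-0.648)·(-3.75,-0.18) + 0.648·(-5.25,-1.65) = (-4.7220,-1.1326)
  v3: (1-0.648)·(-0.99,-3.93) + 0.648·(-2.6,-4.96) = (-2.0333,-4.5974)
  v4: (1-0.648)·(2.89,-1.41) + 0.648·(0.43,-2.53) = (1.2959,-2.1358)
Perimeter = Σ |v_{i+1} − v_i|:
  edge 1→2: √(-5.1411² + -3.1509²) = 6.0299 (running 6.0299)
  edge 2→3: √(2.6887² + -3.4649²) = 4.3857 (running 10.4156)
  edge 3→4: √(3.3292² + 2.4617²) = 4.1405 (running 14.5560)
  edge 4→1: √(-0.8768² + 4.1541²) = 4.2456 (running 18.8017)
Perimeter = 18.8017

Perimeter at t=0.648: 18.8017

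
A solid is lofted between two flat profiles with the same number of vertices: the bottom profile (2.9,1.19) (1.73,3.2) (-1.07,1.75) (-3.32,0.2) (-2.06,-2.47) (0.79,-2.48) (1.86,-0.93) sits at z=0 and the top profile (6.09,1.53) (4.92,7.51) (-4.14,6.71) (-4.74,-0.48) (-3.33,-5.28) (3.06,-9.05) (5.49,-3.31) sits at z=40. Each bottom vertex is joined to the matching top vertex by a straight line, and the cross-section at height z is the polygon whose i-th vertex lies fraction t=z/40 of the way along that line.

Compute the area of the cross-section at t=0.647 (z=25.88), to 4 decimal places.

Area at t=0.647: 85.3788

Cross-section at t=0.647: each vertex is (1-t)·p0[i] + t·p1[i].
  v1: (1-0.647)·(2.9,1.19) + 0.647·(6.09,1.53) = (4.9639,1.4100)
  v2: (1-0.647)·(1.73,3.2) + 0.647·(4.92,7.51) = (3.7939,5.9886)
  v3: (1-0.647)·(-1.07,1.75) + 0.647·(-4.14,6.71) = (-3.0563,4.9591)
  v4: (1-0.647)·(-3.32,0.2) + 0.647·(-4.74,-0.48) = (-4.2387,-0.2400)
  v5: (1-0.647)·(-2.06,-2.47) + 0.647·(-3.33,-5.28) = (-2.8817,-4.2881)
  v6: (1-0.647)·(0.79,-2.48) + 0.647·(3.06,-9.05) = (2.2587,-6.7308)
  v7: (1-0.647)·(1.86,-0.93) + 0.647·(5.49,-3.31) = (4.2086,-2.4699)
Shoelace sum Σ(x_i·y_{i+1} − x_{i+1}·y_i):
  i=1: 4.9639·5.9886 − 3.7939·1.4100 = +24.3775 (running +24.3775)
  i=2: 3.7939·4.9591 − -3.0563·5.9886 = +37.1174 (running +61.4948)
  i=3: -3.0563·-0.2400 − -4.2387·4.9591 = +21.7538 (running +83.2486)
  i=4: -4.2387·-4.2881 − -2.8817·-0.2400 = +17.4845 (running +100.7332)
  i=5: -2.8817·-6.7308 − 2.2587·-4.2881 = +29.0815 (running +129.8146)
  i=6: 2.2587·-2.4699 − 4.2086·-6.7308 = +22.7486 (running +152.5633)
  i=7: 4.2086·1.4100 − 4.9639·-2.4699 = +18.1943 (running +170.7575)
Area = |Σ|/2 = |170.7575|/2 = 85.3788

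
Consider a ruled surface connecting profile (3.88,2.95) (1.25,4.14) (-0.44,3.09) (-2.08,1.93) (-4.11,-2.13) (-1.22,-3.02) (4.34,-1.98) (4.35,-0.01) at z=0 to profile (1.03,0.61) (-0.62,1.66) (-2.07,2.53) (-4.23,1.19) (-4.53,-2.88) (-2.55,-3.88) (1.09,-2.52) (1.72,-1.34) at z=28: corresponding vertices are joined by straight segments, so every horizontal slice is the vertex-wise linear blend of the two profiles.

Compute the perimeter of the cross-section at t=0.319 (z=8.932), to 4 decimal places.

Cross-section at t=0.319: each vertex is (1-t)·p0[i] + t·p1[i].
  v1: (1-0.319)·(3.88,2.95) + 0.319·(1.03,0.61) = (2.9708,2.2035)
  v2: (1-0.319)·(1.25,4.14) + 0.319·(-0.62,1.66) = (0.6535,3.3489)
  v3: (1-0.319)·(-0.44,3.09) + 0.319·(-2.07,2.53) = (-0.9600,2.9114)
  v4: (1-0.319)·(-2.08,1.93) + 0.319·(-4.23,1.19) = (-2.7659,1.6939)
  v5: (1-0.319)·(-4.11,-2.13) + 0.319·(-4.53,-2.88) = (-4.2440,-2.3693)
  v6: (1-0.319)·(-1.22,-3.02) + 0.319·(-2.55,-3.88) = (-1.6443,-3.2943)
  v7: (1-0.319)·(4.34,-1.98) + 0.319·(1.09,-2.52) = (3.3033,-2.1523)
  v8: (1-0.319)·(4.35,-0.01) + 0.319·(1.72,-1.34) = (3.5110,-0.4343)
Perimeter = Σ |v_{i+1} − v_i|:
  edge 1→2: √(-2.3174² + 1.1453²) = 2.5850 (running 2.5850)
  edge 2→3: √(-1.6134² + -0.4375²) = 1.6717 (running 4.2567)
  edge 3→4: √(-1.8059² + -1.2174²) = 2.1779 (running 6.4346)
  edge 4→5: √(-1.4781² + -4.0632²) = 4.3237 (running 10.7583)
  edge 5→6: √(2.5997² + -0.9251²) = 2.7594 (running 13.5177)
  edge 6→7: √(4.9475² + 1.1421²) = 5.0776 (running 18.5953)
  edge 7→8: √(0.2078² + 1.7180²) = 1.7305 (running 20.3258)
  edge 8→1: √(-0.5402² + 2.6378²) = 2.6926 (running 23.0184)
Perimeter = 23.0184

Perimeter at t=0.319: 23.0184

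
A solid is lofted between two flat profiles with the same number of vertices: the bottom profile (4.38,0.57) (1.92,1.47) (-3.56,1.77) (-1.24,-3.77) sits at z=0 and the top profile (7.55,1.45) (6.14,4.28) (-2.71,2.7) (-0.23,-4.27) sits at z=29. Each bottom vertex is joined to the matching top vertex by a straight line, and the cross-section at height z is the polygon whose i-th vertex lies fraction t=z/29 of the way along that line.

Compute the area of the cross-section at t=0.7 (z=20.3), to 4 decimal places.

Cross-section at t=0.7: each vertex is (1-t)·p0[i] + t·p1[i].
  v1: (1-0.7)·(4.38,0.57) + 0.7·(7.55,1.45) = (6.5990,1.1860)
  v2: (1-0.7)·(1.92,1.47) + 0.7·(6.14,4.28) = (4.8740,3.4370)
  v3: (1-0.7)·(-3.56,1.77) + 0.7·(-2.71,2.7) = (-2.9650,2.4210)
  v4: (1-0.7)·(-1.24,-3.77) + 0.7·(-0.23,-4.27) = (-0.5330,-4.1200)
Shoelace sum Σ(x_i·y_{i+1} − x_{i+1}·y_i):
  i=1: 6.5990·3.4370 − 4.8740·1.1860 = +16.9002 (running +16.9002)
  i=2: 4.8740·2.4210 − -2.9650·3.4370 = +21.9907 (running +38.8909)
  i=3: -2.9650·-4.1200 − -0.5330·2.4210 = +13.5062 (running +52.3971)
  i=4: -0.5330·1.1860 − 6.5990·-4.1200 = +26.5557 (running +78.9528)
Area = |Σ|/2 = |78.9528|/2 = 39.4764

Area at t=0.7: 39.4764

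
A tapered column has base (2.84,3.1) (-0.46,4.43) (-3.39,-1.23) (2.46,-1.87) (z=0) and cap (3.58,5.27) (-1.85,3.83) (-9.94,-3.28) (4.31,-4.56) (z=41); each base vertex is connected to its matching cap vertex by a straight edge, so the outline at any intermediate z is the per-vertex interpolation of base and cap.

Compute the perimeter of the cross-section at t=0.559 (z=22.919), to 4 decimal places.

Cross-section at t=0.559: each vertex is (1-t)·p0[i] + t·p1[i].
  v1: (1-0.559)·(2.84,3.1) + 0.559·(3.58,5.27) = (3.2537,4.3130)
  v2: (1-0.559)·(-0.46,4.43) + 0.559·(-1.85,3.83) = (-1.2370,4.0946)
  v3: (1-0.559)·(-3.39,-1.23) + 0.559·(-9.94,-3.28) = (-7.0514,-2.3760)
  v4: (1-0.559)·(2.46,-1.87) + 0.559·(4.31,-4.56) = (3.4941,-3.3737)
Perimeter = Σ |v_{i+1} − v_i|:
  edge 1→2: √(-4.4907² + -0.2184²) = 4.4960 (running 4.4960)
  edge 2→3: √(-5.8144² + -6.4705²) = 8.6992 (running 13.1952)
  edge 3→4: √(10.5456² + -0.9978²) = 10.5927 (running 23.7879)
  edge 4→1: √(-0.2405² + 7.6867²) = 7.6905 (running 31.4784)
Perimeter = 31.4784

Perimeter at t=0.559: 31.4784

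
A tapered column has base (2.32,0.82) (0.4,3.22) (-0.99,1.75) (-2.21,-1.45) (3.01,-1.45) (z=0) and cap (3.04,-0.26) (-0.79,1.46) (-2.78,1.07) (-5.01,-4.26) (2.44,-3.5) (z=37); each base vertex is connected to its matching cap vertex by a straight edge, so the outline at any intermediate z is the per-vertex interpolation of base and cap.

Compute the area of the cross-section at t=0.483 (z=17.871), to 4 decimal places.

Area at t=0.483: 22.2435

Cross-section at t=0.483: each vertex is (1-t)·p0[i] + t·p1[i].
  v1: (1-0.483)·(2.32,0.82) + 0.483·(3.04,-0.26) = (2.6678,0.2984)
  v2: (1-0.483)·(0.4,3.22) + 0.483·(-0.79,1.46) = (-0.1748,2.3699)
  v3: (1-0.483)·(-0.99,1.75) + 0.483·(-2.78,1.07) = (-1.8546,1.4216)
  v4: (1-0.483)·(-2.21,-1.45) + 0.483·(-5.01,-4.26) = (-3.5624,-2.8072)
  v5: (1-0.483)·(3.01,-1.45) + 0.483·(2.44,-3.5) = (2.7347,-2.4402)
Shoelace sum Σ(x_i·y_{i+1} − x_{i+1}·y_i):
  i=1: 2.6678·2.3699 − -0.1748·0.2984 = +6.3745 (running +6.3745)
  i=2: -0.1748·1.4216 − -1.8546·2.3699 = +4.1467 (running +10.5213)
  i=3: -1.8546·-2.8072 − -3.5624·1.4216 = +10.2704 (running +20.7916)
  i=4: -3.5624·-2.4402 − 2.7347·-2.8072 = +16.3697 (running +37.1613)
  i=5: 2.7347·0.2984 − 2.6678·-2.4402 = +7.3257 (running +44.4870)
Area = |Σ|/2 = |44.4870|/2 = 22.2435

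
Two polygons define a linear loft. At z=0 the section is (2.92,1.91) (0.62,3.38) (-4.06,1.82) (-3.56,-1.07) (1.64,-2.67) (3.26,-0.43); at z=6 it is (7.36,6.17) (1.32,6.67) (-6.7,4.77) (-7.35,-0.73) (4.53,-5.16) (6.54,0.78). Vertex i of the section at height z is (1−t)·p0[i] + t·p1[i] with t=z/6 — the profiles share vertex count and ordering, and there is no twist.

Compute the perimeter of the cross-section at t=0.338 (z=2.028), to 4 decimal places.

Perimeter at t=0.338: 28.7227

Cross-section at t=0.338: each vertex is (1-t)·p0[i] + t·p1[i].
  v1: (1-0.338)·(2.92,1.91) + 0.338·(7.36,6.17) = (4.4207,3.3499)
  v2: (1-0.338)·(0.62,3.38) + 0.338·(1.32,6.67) = (0.8566,4.4920)
  v3: (1-0.338)·(-4.06,1.82) + 0.338·(-6.7,4.77) = (-4.9523,2.8171)
  v4: (1-0.338)·(-3.56,-1.07) + 0.338·(-7.35,-0.73) = (-4.8410,-0.9551)
  v5: (1-0.338)·(1.64,-2.67) + 0.338·(4.53,-5.16) = (2.6168,-3.5116)
  v6: (1-0.338)·(3.26,-0.43) + 0.338·(6.54,0.78) = (4.3686,-0.0210)
Perimeter = Σ |v_{i+1} − v_i|:
  edge 1→2: √(-3.5641² + 1.1421²) = 3.7427 (running 3.7427)
  edge 2→3: √(-5.8089² + -1.6749²) = 6.0456 (running 9.7882)
  edge 3→4: √(0.1113² + -3.7722²) = 3.7738 (running 13.5620)
  edge 4→5: √(7.4578² + -2.5565²) = 7.8839 (running 21.4459)
  edge 5→6: √(1.7518² + 3.4906²) = 3.9055 (running 25.3514)
  edge 6→1: √(0.0521² + 3.3709²) = 3.3713 (running 28.7227)
Perimeter = 28.7227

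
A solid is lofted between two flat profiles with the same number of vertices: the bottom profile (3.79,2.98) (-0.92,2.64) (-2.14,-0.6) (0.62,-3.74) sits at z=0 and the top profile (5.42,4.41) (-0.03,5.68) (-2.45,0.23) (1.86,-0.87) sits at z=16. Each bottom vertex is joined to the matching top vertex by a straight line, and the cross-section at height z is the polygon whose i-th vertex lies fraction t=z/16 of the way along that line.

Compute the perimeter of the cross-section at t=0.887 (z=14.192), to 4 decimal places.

Cross-section at t=0.887: each vertex is (1-t)·p0[i] + t·p1[i].
  v1: (1-0.887)·(3.79,2.98) + 0.887·(5.42,4.41) = (5.2358,4.2484)
  v2: (1-0.887)·(-0.92,2.64) + 0.887·(-0.03,5.68) = (-0.1306,5.3365)
  v3: (1-0.887)·(-2.14,-0.6) + 0.887·(-2.45,0.23) = (-2.4150,0.1362)
  v4: (1-0.887)·(0.62,-3.74) + 0.887·(1.86,-0.87) = (1.7199,-1.1943)
Perimeter = Σ |v_{i+1} − v_i|:
  edge 1→2: √(-5.3664² + 1.0881²) = 5.4756 (running 5.4756)
  edge 2→3: √(-2.2844² + -5.2003²) = 5.6799 (running 11.1555)
  edge 3→4: √(4.1349² + -1.3305²) = 4.3436 (running 15.4991)
  edge 4→1: √(3.5159² + 5.4427²) = 6.4796 (running 21.9787)
Perimeter = 21.9787

Perimeter at t=0.887: 21.9787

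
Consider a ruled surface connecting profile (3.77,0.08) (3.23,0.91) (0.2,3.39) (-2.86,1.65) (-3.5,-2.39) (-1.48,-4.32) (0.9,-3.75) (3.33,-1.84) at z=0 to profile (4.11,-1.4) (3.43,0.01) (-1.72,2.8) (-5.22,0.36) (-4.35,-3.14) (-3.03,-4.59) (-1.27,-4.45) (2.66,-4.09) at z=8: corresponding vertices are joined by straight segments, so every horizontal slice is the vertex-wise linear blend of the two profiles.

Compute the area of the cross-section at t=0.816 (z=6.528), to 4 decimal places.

Area at t=0.816: 45.1486

Cross-section at t=0.816: each vertex is (1-t)·p0[i] + t·p1[i].
  v1: (1-0.816)·(3.77,0.08) + 0.816·(4.11,-1.4) = (4.0474,-1.1277)
  v2: (1-0.816)·(3.23,0.91) + 0.816·(3.43,0.01) = (3.3932,0.1756)
  v3: (1-0.816)·(0.2,3.39) + 0.816·(-1.72,2.8) = (-1.3667,2.9086)
  v4: (1-0.816)·(-2.86,1.65) + 0.816·(-5.22,0.36) = (-4.7858,0.5974)
  v5: (1-0.816)·(-3.5,-2.39) + 0.816·(-4.35,-3.14) = (-4.1936,-3.0020)
  v6: (1-0.816)·(-1.48,-4.32) + 0.816·(-3.03,-4.59) = (-2.7448,-4.5403)
  v7: (1-0.816)·(0.9,-3.75) + 0.816·(-1.27,-4.45) = (-0.8707,-4.3212)
  v8: (1-0.816)·(3.33,-1.84) + 0.816·(2.66,-4.09) = (2.7833,-3.6760)
Shoelace sum Σ(x_i·y_{i+1} − x_{i+1}·y_i):
  i=1: 4.0474·0.1756 − 3.3932·-1.1277 = +4.5372 (running +4.5372)
  i=2: 3.3932·2.9086 − -1.3667·0.1756 = +10.1093 (running +14.6465)
  i=3: -1.3667·0.5974 − -4.7858·2.9086 = +13.1032 (running +27.7497)
  i=4: -4.7858·-3.0020 − -4.1936·0.5974 = +16.8719 (running +44.6217)
  i=5: -4.1936·-4.5403 − -2.7448·-3.0020 = +10.8004 (running +55.4221)
  i=6: -2.7448·-4.3212 − -0.8707·-4.5403 = +7.9075 (running +63.3296)
  i=7: -0.8707·-3.6760 − 2.7833·-4.3212 = +15.2279 (running +78.5574)
  i=8: 2.7833·-1.1277 − 4.0474·-3.6760 = +11.7397 (running +90.2972)
Area = |Σ|/2 = |90.2972|/2 = 45.1486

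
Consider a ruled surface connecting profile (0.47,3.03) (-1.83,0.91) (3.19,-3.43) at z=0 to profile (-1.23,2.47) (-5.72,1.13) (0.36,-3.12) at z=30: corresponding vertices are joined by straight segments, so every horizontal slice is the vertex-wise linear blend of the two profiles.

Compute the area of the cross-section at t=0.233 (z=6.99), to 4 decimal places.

Area at t=0.233: 11.1732

Cross-section at t=0.233: each vertex is (1-t)·p0[i] + t·p1[i].
  v1: (1-0.233)·(0.47,3.03) + 0.233·(-1.23,2.47) = (0.0739,2.8995)
  v2: (1-0.233)·(-1.83,0.91) + 0.233·(-5.72,1.13) = (-2.7364,0.9613)
  v3: (1-0.233)·(3.19,-3.43) + 0.233·(0.36,-3.12) = (2.5306,-3.3578)
Shoelace sum Σ(x_i·y_{i+1} − x_{i+1}·y_i):
  i=1: 0.0739·0.9613 − -2.7364·2.8995 = +8.0052 (running +8.0052)
  i=2: -2.7364·-3.3578 − 2.5306·0.9613 = +6.7555 (running +14.7607)
  i=3: 2.5306·2.8995 − 0.0739·-3.3578 = +7.5857 (running +22.3464)
Area = |Σ|/2 = |22.3464|/2 = 11.1732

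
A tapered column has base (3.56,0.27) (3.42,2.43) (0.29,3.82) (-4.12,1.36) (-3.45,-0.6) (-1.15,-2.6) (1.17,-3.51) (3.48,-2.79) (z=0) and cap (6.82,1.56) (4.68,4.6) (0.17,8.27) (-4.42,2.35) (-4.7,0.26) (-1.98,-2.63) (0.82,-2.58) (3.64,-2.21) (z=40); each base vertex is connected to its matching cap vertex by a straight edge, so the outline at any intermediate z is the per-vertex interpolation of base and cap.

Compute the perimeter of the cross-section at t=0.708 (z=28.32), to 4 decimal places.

Cross-section at t=0.708: each vertex is (1-t)·p0[i] + t·p1[i].
  v1: (1-0.708)·(3.56,0.27) + 0.708·(6.82,1.56) = (5.8681,1.1833)
  v2: (1-0.708)·(3.42,2.43) + 0.708·(4.68,4.6) = (4.3121,3.9664)
  v3: (1-0.708)·(0.29,3.82) + 0.708·(0.17,8.27) = (0.2050,6.9706)
  v4: (1-0.708)·(-4.12,1.36) + 0.708·(-4.42,2.35) = (-4.3324,2.0609)
  v5: (1-0.708)·(-3.45,-0.6) + 0.708·(-4.7,0.26) = (-4.3350,0.0089)
  v6: (1-0.708)·(-1.15,-2.6) + 0.708·(-1.98,-2.63) = (-1.7376,-2.6212)
  v7: (1-0.708)·(1.17,-3.51) + 0.708·(0.82,-2.58) = (0.9222,-2.8516)
  v8: (1-0.708)·(3.48,-2.79) + 0.708·(3.64,-2.21) = (3.5933,-2.3794)
Perimeter = Σ |v_{i+1} − v_i|:
  edge 1→2: √(-1.5560² + 2.7830²) = 3.1885 (running 3.1885)
  edge 2→3: √(-4.1070² + 3.0042²) = 5.0885 (running 8.2770)
  edge 3→4: √(-4.5374² + -4.9097²) = 6.6853 (running 14.9623)
  edge 4→5: √(-0.0026² + -2.0520²) = 2.0520 (running 17.0144)
  edge 5→6: √(2.5974² + -2.6301²) = 3.6965 (running 20.7108)
  edge 6→7: √(2.6598² + -0.2303²) = 2.6698 (running 23.3806)
  edge 7→8: √(2.6711² + 0.4722²) = 2.7125 (running 26.0931)
  edge 8→1: √(2.2748² + 3.5627²) = 4.2270 (running 30.3201)
Perimeter = 30.3201

Perimeter at t=0.708: 30.3201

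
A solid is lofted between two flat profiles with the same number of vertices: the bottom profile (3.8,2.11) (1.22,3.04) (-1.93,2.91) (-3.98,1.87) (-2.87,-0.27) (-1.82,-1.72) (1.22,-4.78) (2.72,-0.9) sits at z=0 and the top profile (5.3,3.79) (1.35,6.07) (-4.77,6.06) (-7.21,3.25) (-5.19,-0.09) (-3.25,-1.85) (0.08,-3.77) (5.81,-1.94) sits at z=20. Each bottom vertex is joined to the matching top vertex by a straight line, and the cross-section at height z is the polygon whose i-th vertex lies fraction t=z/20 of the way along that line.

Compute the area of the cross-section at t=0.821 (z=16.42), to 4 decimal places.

Cross-section at t=0.821: each vertex is (1-t)·p0[i] + t·p1[i].
  v1: (1-0.821)·(3.8,2.11) + 0.821·(5.3,3.79) = (5.0315,3.4893)
  v2: (1-0.821)·(1.22,3.04) + 0.821·(1.35,6.07) = (1.3267,5.5276)
  v3: (1-0.821)·(-1.93,2.91) + 0.821·(-4.77,6.06) = (-4.2616,5.4962)
  v4: (1-0.821)·(-3.98,1.87) + 0.821·(-7.21,3.25) = (-6.6318,3.0030)
  v5: (1-0.821)·(-2.87,-0.27) + 0.821·(-5.19,-0.09) = (-4.7747,-0.1222)
  v6: (1-0.821)·(-1.82,-1.72) + 0.821·(-3.25,-1.85) = (-2.9940,-1.8267)
  v7: (1-0.821)·(1.22,-4.78) + 0.821·(0.08,-3.77) = (0.2841,-3.9508)
  v8: (1-0.821)·(2.72,-0.9) + 0.821·(5.81,-1.94) = (5.2569,-1.7538)
Shoelace sum Σ(x_i·y_{i+1} − x_{i+1}·y_i):
  i=1: 5.0315·5.5276 − 1.3267·3.4893 = +23.1829 (running +23.1829)
  i=2: 1.3267·5.4962 − -4.2616·5.5276 = +30.8487 (running +54.0316)
  i=3: -4.2616·3.0030 − -6.6318·5.4962 = +23.6519 (running +77.6835)
  i=4: -6.6318·-0.1222 − -4.7747·3.0030 = +15.1489 (running +92.8325)
  i=5: -4.7747·-1.8267 − -2.9940·-0.1222 = +8.3562 (running +101.1887)
  i=6: -2.9940·-3.9508 − 0.2841·-1.8267 = +12.3477 (running +113.5363)
  i=7: 0.2841·-1.7538 − 5.2569·-3.9508 = +20.2707 (running +133.8070)
  i=8: 5.2569·3.4893 − 5.0315·-1.7538 = +27.1672 (running +160.9742)
Area = |Σ|/2 = |160.9742|/2 = 80.4871

Area at t=0.821: 80.4871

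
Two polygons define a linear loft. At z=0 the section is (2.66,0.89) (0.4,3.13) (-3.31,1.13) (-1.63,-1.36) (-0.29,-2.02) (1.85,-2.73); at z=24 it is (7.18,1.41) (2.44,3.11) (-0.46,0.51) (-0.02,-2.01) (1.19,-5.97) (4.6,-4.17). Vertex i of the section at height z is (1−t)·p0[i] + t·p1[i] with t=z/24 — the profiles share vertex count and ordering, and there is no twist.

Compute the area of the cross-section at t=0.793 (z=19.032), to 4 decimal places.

Cross-section at t=0.793: each vertex is (1-t)·p0[i] + t·p1[i].
  v1: (1-0.793)·(2.66,0.89) + 0.793·(7.18,1.41) = (6.2444,1.3024)
  v2: (1-0.793)·(0.4,3.13) + 0.793·(2.44,3.11) = (2.0177,3.1141)
  v3: (1-0.793)·(-3.31,1.13) + 0.793·(-0.46,0.51) = (-1.0499,0.6383)
  v4: (1-0.793)·(-1.63,-1.36) + 0.793·(-0.02,-2.01) = (-0.3533,-1.8754)
  v5: (1-0.793)·(-0.29,-2.02) + 0.793·(1.19,-5.97) = (0.8836,-5.1524)
  v6: (1-0.793)·(1.85,-2.73) + 0.793·(4.6,-4.17) = (4.0307,-3.8719)
Shoelace sum Σ(x_i·y_{i+1} − x_{i+1}·y_i):
  i=1: 6.2444·3.1141 − 2.0177·1.3024 = +16.8180 (running +16.8180)
  i=2: 2.0177·0.6383 − -1.0499·3.1141 = +4.5577 (running +21.3757)
  i=3: -1.0499·-1.8754 − -0.3533·0.6383 = +2.1946 (running +23.5703)
  i=4: -0.3533·-5.1524 − 0.8836·-1.8754 = +3.4774 (running +27.0477)
  i=5: 0.8836·-3.8719 − 4.0307·-5.1524 = +17.3465 (running +44.3942)
  i=6: 4.0307·1.3024 − 6.2444·-3.8719 = +29.4271 (running +73.8213)
Area = |Σ|/2 = |73.8213|/2 = 36.9107

Area at t=0.793: 36.9107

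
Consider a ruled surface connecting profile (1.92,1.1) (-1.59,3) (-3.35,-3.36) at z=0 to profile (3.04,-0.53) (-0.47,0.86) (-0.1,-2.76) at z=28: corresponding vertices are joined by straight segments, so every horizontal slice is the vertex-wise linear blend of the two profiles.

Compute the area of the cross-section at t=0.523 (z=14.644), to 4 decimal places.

Cross-section at t=0.523: each vertex is (1-t)·p0[i] + t·p1[i].
  v1: (1-0.523)·(1.92,1.1) + 0.523·(3.04,-0.53) = (2.5058,0.2475)
  v2: (1-0.523)·(-1.59,3) + 0.523·(-0.47,0.86) = (-1.0042,1.8808)
  v3: (1-0.523)·(-3.35,-3.36) + 0.523·(-0.1,-2.76) = (-1.6502,-3.0462)
Shoelace sum Σ(x_i·y_{i+1} − x_{i+1}·y_i):
  i=1: 2.5058·1.8808 − -1.0042·0.2475 = +4.9613 (running +4.9613)
  i=2: -1.0042·-3.0462 − -1.6502·1.8808 = +6.1629 (running +11.1242)
  i=3: -1.6502·0.2475 − 2.5058·-3.0462 = +7.2246 (running +18.3488)
Area = |Σ|/2 = |18.3488|/2 = 9.1744

Area at t=0.523: 9.1744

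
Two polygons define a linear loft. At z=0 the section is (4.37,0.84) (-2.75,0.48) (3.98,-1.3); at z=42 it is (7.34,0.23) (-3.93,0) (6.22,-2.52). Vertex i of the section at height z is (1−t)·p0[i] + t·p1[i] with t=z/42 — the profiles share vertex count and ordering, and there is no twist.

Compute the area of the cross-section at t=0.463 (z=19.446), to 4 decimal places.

Cross-section at t=0.463: each vertex is (1-t)·p0[i] + t·p1[i].
  v1: (1-0.463)·(4.37,0.84) + 0.463·(7.34,0.23) = (5.7451,0.5576)
  v2: (1-0.463)·(-2.75,0.48) + 0.463·(-3.93,0) = (-3.2963,0.2578)
  v3: (1-0.463)·(3.98,-1.3) + 0.463·(6.22,-2.52) = (5.0171,-1.8649)
Shoelace sum Σ(x_i·y_{i+1} − x_{i+1}·y_i):
  i=1: 5.7451·0.2578 − -3.2963·0.5576 = +3.3188 (running +3.3188)
  i=2: -3.2963·-1.8649 − 5.0171·0.2578 = +4.8540 (running +8.1728)
  i=3: 5.0171·0.5576 − 5.7451·-1.8649 = +13.5112 (running +21.6840)
Area = |Σ|/2 = |21.6840|/2 = 10.8420

Area at t=0.463: 10.8420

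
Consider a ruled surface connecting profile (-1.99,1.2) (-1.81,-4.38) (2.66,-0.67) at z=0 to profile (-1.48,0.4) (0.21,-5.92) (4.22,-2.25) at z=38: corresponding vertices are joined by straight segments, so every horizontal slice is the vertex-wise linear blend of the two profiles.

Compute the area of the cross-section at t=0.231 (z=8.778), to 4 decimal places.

Area at t=0.231: 13.5263

Cross-section at t=0.231: each vertex is (1-t)·p0[i] + t·p1[i].
  v1: (1-0.231)·(-1.99,1.2) + 0.231·(-1.48,0.4) = (-1.8722,1.0152)
  v2: (1-0.231)·(-1.81,-4.38) + 0.231·(0.21,-5.92) = (-1.3434,-4.7357)
  v3: (1-0.231)·(2.66,-0.67) + 0.231·(4.22,-2.25) = (3.0204,-1.0350)
Shoelace sum Σ(x_i·y_{i+1} − x_{i+1}·y_i):
  i=1: -1.8722·-4.7357 − -1.3434·1.0152 = +10.2300 (running +10.2300)
  i=2: -1.3434·-1.0350 − 3.0204·-4.7357 = +15.6940 (running +25.9240)
  i=3: 3.0204·1.0152 − -1.8722·-1.0350 = +1.1286 (running +27.0526)
Area = |Σ|/2 = |27.0526|/2 = 13.5263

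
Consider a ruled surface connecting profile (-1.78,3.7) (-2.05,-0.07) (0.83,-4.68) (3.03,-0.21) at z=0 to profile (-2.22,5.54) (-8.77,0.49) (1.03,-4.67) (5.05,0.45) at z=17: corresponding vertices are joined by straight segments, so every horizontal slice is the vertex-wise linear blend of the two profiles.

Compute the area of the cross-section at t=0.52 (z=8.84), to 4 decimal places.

Area at t=0.52: 44.7779

Cross-section at t=0.52: each vertex is (1-t)·p0[i] + t·p1[i].
  v1: (1-0.52)·(-1.78,3.7) + 0.52·(-2.22,5.54) = (-2.0088,4.6568)
  v2: (1-0.52)·(-2.05,-0.07) + 0.52·(-8.77,0.49) = (-5.5444,0.2212)
  v3: (1-0.52)·(0.83,-4.68) + 0.52·(1.03,-4.67) = (0.9340,-4.6748)
  v4: (1-0.52)·(3.03,-0.21) + 0.52·(5.05,0.45) = (4.0804,0.1332)
Shoelace sum Σ(x_i·y_{i+1} − x_{i+1}·y_i):
  i=1: -2.0088·0.2212 − -5.5444·4.6568 = +25.3748 (running +25.3748)
  i=2: -5.5444·-4.6748 − 0.9340·0.2212 = +25.7124 (running +51.0872)
  i=3: 0.9340·0.1332 − 4.0804·-4.6748 = +19.1995 (running +70.2866)
  i=4: 4.0804·4.6568 − -2.0088·0.1332 = +19.2692 (running +89.5558)
Area = |Σ|/2 = |89.5558|/2 = 44.7779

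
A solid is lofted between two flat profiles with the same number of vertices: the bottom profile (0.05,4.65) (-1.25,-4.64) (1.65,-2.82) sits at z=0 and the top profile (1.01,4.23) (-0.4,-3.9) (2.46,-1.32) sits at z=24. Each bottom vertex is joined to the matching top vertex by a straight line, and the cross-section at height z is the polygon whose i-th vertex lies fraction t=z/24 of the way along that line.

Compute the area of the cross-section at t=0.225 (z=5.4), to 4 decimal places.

Area at t=0.225: 11.7326

Cross-section at t=0.225: each vertex is (1-t)·p0[i] + t·p1[i].
  v1: (1-0.225)·(0.05,4.65) + 0.225·(1.01,4.23) = (0.2660,4.5555)
  v2: (1-0.225)·(-1.25,-4.64) + 0.225·(-0.4,-3.9) = (-1.0588,-4.4735)
  v3: (1-0.225)·(1.65,-2.82) + 0.225·(2.46,-1.32) = (1.8323,-2.4825)
Shoelace sum Σ(x_i·y_{i+1} − x_{i+1}·y_i):
  i=1: 0.2660·-4.4735 − -1.0588·4.5555 = +3.6332 (running +3.6332)
  i=2: -1.0588·-2.4825 − 1.8323·-4.4735 = +10.8249 (running +14.4581)
  i=3: 1.8323·4.5555 − 0.2660·-2.4825 = +9.0072 (running +23.4653)
Area = |Σ|/2 = |23.4653|/2 = 11.7326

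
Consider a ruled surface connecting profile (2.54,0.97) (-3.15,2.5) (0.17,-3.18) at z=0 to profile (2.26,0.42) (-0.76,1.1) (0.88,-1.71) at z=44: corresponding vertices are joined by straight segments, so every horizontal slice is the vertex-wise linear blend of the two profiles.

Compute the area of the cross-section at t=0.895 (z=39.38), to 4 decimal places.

Cross-section at t=0.895: each vertex is (1-t)·p0[i] + t·p1[i].
  v1: (1-0.895)·(2.54,0.97) + 0.895·(2.26,0.42) = (2.2894,0.4778)
  v2: (1-0.895)·(-3.15,2.5) + 0.895·(-0.76,1.1) = (-1.0110,1.2470)
  v3: (1-0.895)·(0.17,-3.18) + 0.895·(0.88,-1.71) = (0.8054,-1.8643)
Shoelace sum Σ(x_i·y_{i+1} − x_{i+1}·y_i):
  i=1: 2.2894·1.2470 − -1.0110·0.4778 = +3.3379 (running +3.3379)
  i=2: -1.0110·-1.8643 − 0.8054·1.2470 = +0.8804 (running +4.2182)
  i=3: 0.8054·0.4778 − 2.2894·-1.8643 = +4.6530 (running +8.8713)
Area = |Σ|/2 = |8.8713|/2 = 4.4356

Area at t=0.895: 4.4356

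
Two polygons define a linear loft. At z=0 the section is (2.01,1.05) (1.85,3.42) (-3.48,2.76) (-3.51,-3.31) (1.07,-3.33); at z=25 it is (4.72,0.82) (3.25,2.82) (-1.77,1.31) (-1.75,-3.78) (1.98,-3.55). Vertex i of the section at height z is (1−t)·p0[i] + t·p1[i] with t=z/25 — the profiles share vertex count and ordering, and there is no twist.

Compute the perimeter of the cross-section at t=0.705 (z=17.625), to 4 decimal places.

Perimeter at t=0.705: 21.8976

Cross-section at t=0.705: each vertex is (1-t)·p0[i] + t·p1[i].
  v1: (1-0.705)·(2.01,1.05) + 0.705·(4.72,0.82) = (3.9205,0.8879)
  v2: (1-0.705)·(1.85,3.42) + 0.705·(3.25,2.82) = (2.8370,2.9970)
  v3: (1-0.705)·(-3.48,2.76) + 0.705·(-1.77,1.31) = (-2.2744,1.7378)
  v4: (1-0.705)·(-3.51,-3.31) + 0.705·(-1.75,-3.78) = (-2.2692,-3.6414)
  v5: (1-0.705)·(1.07,-3.33) + 0.705·(1.98,-3.55) = (1.7115,-3.4851)
Perimeter = Σ |v_{i+1} − v_i|:
  edge 1→2: √(-1.0835² + 2.1091²) = 2.3712 (running 2.3712)
  edge 2→3: √(-5.1114² + -1.2592²) = 5.2643 (running 7.6355)
  edge 3→4: √(0.0053² + -5.3791²) = 5.3791 (running 13.0146)
  edge 4→5: √(3.9807² + 0.1562²) = 3.9838 (running 16.9984)
  edge 5→1: √(2.2090² + 4.3730²) = 4.8992 (running 21.8976)
Perimeter = 21.8976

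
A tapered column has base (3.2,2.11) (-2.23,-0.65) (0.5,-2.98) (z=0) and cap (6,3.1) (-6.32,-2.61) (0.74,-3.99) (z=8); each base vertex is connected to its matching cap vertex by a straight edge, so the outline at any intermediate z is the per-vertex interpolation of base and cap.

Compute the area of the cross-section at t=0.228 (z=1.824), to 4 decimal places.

Cross-section at t=0.228: each vertex is (1-t)·p0[i] + t·p1[i].
  v1: (1-0.228)·(3.2,2.11) + 0.228·(6,3.1) = (3.8384,2.3357)
  v2: (1-0.228)·(-2.23,-0.65) + 0.228·(-6.32,-2.61) = (-3.1625,-1.0969)
  v3: (1-0.228)·(0.5,-2.98) + 0.228·(0.74,-3.99) = (0.5547,-3.2103)
Shoelace sum Σ(x_i·y_{i+1} − x_{i+1}·y_i):
  i=1: 3.8384·-1.0969 − -3.1625·2.3357 = +3.1765 (running +3.1765)
  i=2: -3.1625·-3.2103 − 0.5547·-1.0969 = +10.7610 (running +13.9375)
  i=3: 0.5547·2.3357 − 3.8384·-3.2103 = +13.6180 (running +27.5555)
Area = |Σ|/2 = |27.5555|/2 = 13.7778

Area at t=0.228: 13.7778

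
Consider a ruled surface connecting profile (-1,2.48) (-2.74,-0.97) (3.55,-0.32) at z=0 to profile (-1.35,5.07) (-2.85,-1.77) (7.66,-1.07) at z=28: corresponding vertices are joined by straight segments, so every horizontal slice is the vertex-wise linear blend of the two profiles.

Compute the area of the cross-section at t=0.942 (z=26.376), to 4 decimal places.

Cross-section at t=0.942: each vertex is (1-t)·p0[i] + t·p1[i].
  v1: (1-0.942)·(-1,2.48) + 0.942·(-1.35,5.07) = (-1.3297,4.9198)
  v2: (1-0.942)·(-2.74,-0.97) + 0.942·(-2.85,-1.77) = (-2.8436,-1.7236)
  v3: (1-0.942)·(3.55,-0.32) + 0.942·(7.66,-1.07) = (7.4216,-1.0265)
Shoelace sum Σ(x_i·y_{i+1} − x_{i+1}·y_i):
  i=1: -1.3297·-1.7236 − -2.8436·4.9198 = +16.2819 (running +16.2819)
  i=2: -2.8436·-1.0265 − 7.4216·-1.7236 = +15.7109 (running +31.9927)
  i=3: 7.4216·4.9198 − -1.3297·-1.0265 = +35.1478 (running +67.1405)
Area = |Σ|/2 = |67.1405|/2 = 33.5703

Area at t=0.942: 33.5703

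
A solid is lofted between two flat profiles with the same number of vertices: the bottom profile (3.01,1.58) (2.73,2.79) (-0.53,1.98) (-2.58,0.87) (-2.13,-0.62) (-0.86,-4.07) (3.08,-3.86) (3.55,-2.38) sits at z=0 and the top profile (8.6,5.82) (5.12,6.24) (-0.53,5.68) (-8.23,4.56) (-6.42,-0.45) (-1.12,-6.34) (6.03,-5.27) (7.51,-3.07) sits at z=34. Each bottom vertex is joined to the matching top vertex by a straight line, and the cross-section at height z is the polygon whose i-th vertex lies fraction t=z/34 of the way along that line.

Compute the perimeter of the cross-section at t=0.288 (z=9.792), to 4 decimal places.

Cross-section at t=0.288: each vertex is (1-t)·p0[i] + t·p1[i].
  v1: (1-0.288)·(3.01,1.58) + 0.288·(8.6,5.82) = (4.6199,2.8011)
  v2: (1-0.288)·(2.73,2.79) + 0.288·(5.12,6.24) = (3.4183,3.7836)
  v3: (1-0.288)·(-0.53,1.98) + 0.288·(-0.53,5.68) = (-0.5300,3.0456)
  v4: (1-0.288)·(-2.58,0.87) + 0.288·(-8.23,4.56) = (-4.2072,1.9327)
  v5: (1-0.288)·(-2.13,-0.62) + 0.288·(-6.42,-0.45) = (-3.3655,-0.5710)
  v6: (1-0.288)·(-0.86,-4.07) + 0.288·(-1.12,-6.34) = (-0.9349,-4.7238)
  v7: (1-0.288)·(3.08,-3.86) + 0.288·(6.03,-5.27) = (3.9296,-4.2661)
  v8: (1-0.288)·(3.55,-2.38) + 0.288·(7.51,-3.07) = (4.6905,-2.5787)
Perimeter = Σ |v_{i+1} − v_i|:
  edge 1→2: √(-1.2016² + 0.9825²) = 1.5521 (running 1.5521)
  edge 2→3: √(-3.9483² + -0.7380²) = 4.0167 (running 5.5688)
  edge 3→4: √(-3.6772² + -1.1129²) = 3.8419 (running 9.4107)
  edge 4→5: √(0.8417² + -2.5038²) = 2.6414 (running 12.0522)
  edge 5→6: √(2.4306² + -4.1527²) = 4.8118 (running 16.8640)
  edge 6→7: √(4.8645² + 0.4577²) = 4.8860 (running 21.7499)
  edge 7→8: √(0.7609² + 1.6874²) = 1.8510 (running 23.6009)
  edge 8→1: √(-0.0706² + 5.3798²) = 5.3803 (running 28.9812)
Perimeter = 28.9812

Perimeter at t=0.288: 28.9812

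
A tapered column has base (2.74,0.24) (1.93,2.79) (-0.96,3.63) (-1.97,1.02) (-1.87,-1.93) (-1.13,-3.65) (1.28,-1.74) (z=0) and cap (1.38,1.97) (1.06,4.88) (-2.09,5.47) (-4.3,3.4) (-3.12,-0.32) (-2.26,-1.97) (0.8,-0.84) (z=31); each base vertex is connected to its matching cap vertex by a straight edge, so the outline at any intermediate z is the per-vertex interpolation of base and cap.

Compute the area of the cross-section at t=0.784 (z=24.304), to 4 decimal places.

Area at t=0.784: 28.6436

Cross-section at t=0.784: each vertex is (1-t)·p0[i] + t·p1[i].
  v1: (1-0.784)·(2.74,0.24) + 0.784·(1.38,1.97) = (1.6738,1.5963)
  v2: (1-0.784)·(1.93,2.79) + 0.784·(1.06,4.88) = (1.2479,4.4286)
  v3: (1-0.784)·(-0.96,3.63) + 0.784·(-2.09,5.47) = (-1.8459,5.0726)
  v4: (1-0.784)·(-1.97,1.02) + 0.784·(-4.3,3.4) = (-3.7967,2.8859)
  v5: (1-0.784)·(-1.87,-1.93) + 0.784·(-3.12,-0.32) = (-2.8500,-0.6678)
  v6: (1-0.784)·(-1.13,-3.65) + 0.784·(-2.26,-1.97) = (-2.0159,-2.3329)
  v7: (1-0.784)·(1.28,-1.74) + 0.784·(0.8,-0.84) = (0.9037,-1.0344)
Shoelace sum Σ(x_i·y_{i+1} − x_{i+1}·y_i):
  i=1: 1.6738·4.4286 − 1.2479·1.5963 = +5.4203 (running +5.4203)
  i=2: 1.2479·5.0726 − -1.8459·4.4286 = +14.5049 (running +19.9252)
  i=3: -1.8459·2.8859 − -3.7967·5.0726 = +13.9319 (running +33.8571)
  i=4: -3.7967·-0.6678 − -2.8500·2.8859 = +10.7602 (running +44.6173)
  i=5: -2.8500·-2.3329 − -2.0159·-0.6678 = +5.3026 (running +49.9198)
  i=6: -2.0159·-1.0344 − 0.9037·-2.3329 = +4.1934 (running +54.1133)
  i=7: 0.9037·1.5963 − 1.6738·-1.0344 = +3.1739 (running +57.2872)
Area = |Σ|/2 = |57.2872|/2 = 28.6436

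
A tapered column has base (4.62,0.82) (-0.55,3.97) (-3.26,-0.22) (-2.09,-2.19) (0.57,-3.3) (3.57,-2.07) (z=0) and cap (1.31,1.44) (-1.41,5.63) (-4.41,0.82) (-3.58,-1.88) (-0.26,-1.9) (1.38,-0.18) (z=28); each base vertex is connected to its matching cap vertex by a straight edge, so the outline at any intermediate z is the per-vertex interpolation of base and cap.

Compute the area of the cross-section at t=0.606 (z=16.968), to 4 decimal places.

Cross-section at t=0.606: each vertex is (1-t)·p0[i] + t·p1[i].
  v1: (1-0.606)·(4.62,0.82) + 0.606·(1.31,1.44) = (2.6141,1.1957)
  v2: (1-0.606)·(-0.55,3.97) + 0.606·(-1.41,5.63) = (-1.0712,4.9760)
  v3: (1-0.606)·(-3.26,-0.22) + 0.606·(-4.41,0.82) = (-3.9569,0.4102)
  v4: (1-0.606)·(-2.09,-2.19) + 0.606·(-3.58,-1.88) = (-2.9929,-2.0021)
  v5: (1-0.606)·(0.57,-3.3) + 0.606·(-0.26,-1.9) = (0.0670,-2.4516)
  v6: (1-0.606)·(3.57,-2.07) + 0.606·(1.38,-0.18) = (2.2429,-0.9247)
Shoelace sum Σ(x_i·y_{i+1} − x_{i+1}·y_i):
  i=1: 2.6141·4.9760 − -1.0712·1.1957 = +14.2887 (running +14.2887)
  i=2: -1.0712·0.4102 − -3.9569·4.9760 = +19.2499 (running +33.5386)
  i=3: -3.9569·-2.0021 − -2.9929·0.4102 = +9.1501 (running +42.6887)
  i=4: -2.9929·-2.4516 − 0.0670·-2.0021 = +7.4717 (running +50.1604)
  i=5: 0.0670·-0.9247 − 2.2429·-2.4516 = +5.4366 (running +55.5970)
  i=6: 2.2429·1.1957 − 2.6141·-0.9247 = +5.0990 (running +60.6960)
Area = |Σ|/2 = |60.6960|/2 = 30.3480

Area at t=0.606: 30.3480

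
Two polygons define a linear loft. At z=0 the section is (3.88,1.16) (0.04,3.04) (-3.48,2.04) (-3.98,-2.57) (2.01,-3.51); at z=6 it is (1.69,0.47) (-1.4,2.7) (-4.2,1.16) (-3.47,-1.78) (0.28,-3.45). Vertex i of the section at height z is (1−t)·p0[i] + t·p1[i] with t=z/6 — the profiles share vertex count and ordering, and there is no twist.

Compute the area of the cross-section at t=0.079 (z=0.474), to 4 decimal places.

Area at t=0.079: 35.9837

Cross-section at t=0.079: each vertex is (1-t)·p0[i] + t·p1[i].
  v1: (1-0.079)·(3.88,1.16) + 0.079·(1.69,0.47) = (3.7070,1.1055)
  v2: (1-0.079)·(0.04,3.04) + 0.079·(-1.4,2.7) = (-0.0738,3.0131)
  v3: (1-0.079)·(-3.48,2.04) + 0.079·(-4.2,1.16) = (-3.5369,1.9705)
  v4: (1-0.079)·(-3.98,-2.57) + 0.079·(-3.47,-1.78) = (-3.9397,-2.5076)
  v5: (1-0.079)·(2.01,-3.51) + 0.079·(0.28,-3.45) = (1.8733,-3.5053)
Shoelace sum Σ(x_i·y_{i+1} − x_{i+1}·y_i):
  i=1: 3.7070·3.0131 − -0.0738·1.1055 = +11.2512 (running +11.2512)
  i=2: -0.0738·1.9705 − -3.5369·3.0131 = +10.5118 (running +21.7630)
  i=3: -3.5369·-2.5076 − -3.9397·1.9705 = +16.6322 (running +38.3952)
  i=4: -3.9397·-3.5053 − 1.8733·-2.5076 = +18.5073 (running +56.9024)
  i=5: 1.8733·1.1055 − 3.7070·-3.5053 = +15.0649 (running +71.9673)
Area = |Σ|/2 = |71.9673|/2 = 35.9837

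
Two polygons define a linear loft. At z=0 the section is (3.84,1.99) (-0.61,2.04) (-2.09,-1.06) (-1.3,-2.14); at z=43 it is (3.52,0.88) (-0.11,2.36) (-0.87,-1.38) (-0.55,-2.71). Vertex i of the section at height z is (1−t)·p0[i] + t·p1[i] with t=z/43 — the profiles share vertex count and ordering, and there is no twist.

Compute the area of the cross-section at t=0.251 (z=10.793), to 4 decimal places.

Cross-section at t=0.251: each vertex is (1-t)·p0[i] + t·p1[i].
  v1: (1-0.251)·(3.84,1.99) + 0.251·(3.52,0.88) = (3.7597,1.7114)
  v2: (1-0.251)·(-0.61,2.04) + 0.251·(-0.11,2.36) = (-0.4845,2.1203)
  v3: (1-0.251)·(-2.09,-1.06) + 0.251·(-0.87,-1.38) = (-1.7838,-1.1403)
  v4: (1-0.251)·(-1.3,-2.14) + 0.251·(-0.55,-2.71) = (-1.1118,-2.2831)
Shoelace sum Σ(x_i·y_{i+1} − x_{i+1}·y_i):
  i=1: 3.7597·2.1203 − -0.4845·1.7114 = +8.8009 (running +8.8009)
  i=2: -0.4845·-1.1403 − -1.7838·2.1203 = +4.3347 (running +13.1356)
  i=3: -1.7838·-2.2831 − -1.1118·-1.1403 = +2.8047 (running +15.9403)
  i=4: -1.1118·1.7114 − 3.7597·-2.2831 = +6.6810 (running +22.6213)
Area = |Σ|/2 = |22.6213|/2 = 11.3106

Area at t=0.251: 11.3106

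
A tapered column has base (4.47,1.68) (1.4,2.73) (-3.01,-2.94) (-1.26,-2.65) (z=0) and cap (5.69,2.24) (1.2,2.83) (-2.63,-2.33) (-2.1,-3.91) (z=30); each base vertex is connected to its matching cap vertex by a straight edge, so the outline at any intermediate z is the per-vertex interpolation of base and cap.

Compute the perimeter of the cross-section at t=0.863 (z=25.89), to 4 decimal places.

Cross-section at t=0.863: each vertex is (1-t)·p0[i] + t·p1[i].
  v1: (1-0.863)·(4.47,1.68) + 0.863·(5.69,2.24) = (5.5229,2.1633)
  v2: (1-0.863)·(1.4,2.73) + 0.863·(1.2,2.83) = (1.2274,2.8163)
  v3: (1-0.863)·(-3.01,-2.94) + 0.863·(-2.63,-2.33) = (-2.6821,-2.4136)
  v4: (1-0.863)·(-1.26,-2.65) + 0.863·(-2.1,-3.91) = (-1.9849,-3.7374)
Perimeter = Σ |v_{i+1} − v_i|:
  edge 1→2: √(-4.2955² + 0.6530²) = 4.3448 (running 4.3448)
  edge 2→3: √(-3.9095² + -5.2299²) = 6.5296 (running 10.8744)
  edge 3→4: √(0.6971² + -1.3238²) = 1.4962 (running 12.3705)
  edge 4→1: √(7.5078² + 5.9007²) = 9.5491 (running 21.9196)
Perimeter = 21.9196

Perimeter at t=0.863: 21.9196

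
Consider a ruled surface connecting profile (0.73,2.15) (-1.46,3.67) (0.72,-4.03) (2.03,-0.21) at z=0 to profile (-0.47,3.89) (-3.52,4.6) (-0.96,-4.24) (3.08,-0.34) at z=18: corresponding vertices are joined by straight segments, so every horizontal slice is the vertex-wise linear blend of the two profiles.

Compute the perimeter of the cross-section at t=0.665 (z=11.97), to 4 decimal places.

Perimeter at t=0.665: 21.2702

Cross-section at t=0.665: each vertex is (1-t)·p0[i] + t·p1[i].
  v1: (1-0.665)·(0.73,2.15) + 0.665·(-0.47,3.89) = (-0.0680,3.3071)
  v2: (1-0.665)·(-1.46,3.67) + 0.665·(-3.52,4.6) = (-2.8299,4.2884)
  v3: (1-0.665)·(0.72,-4.03) + 0.665·(-0.96,-4.24) = (-0.3972,-4.1697)
  v4: (1-0.665)·(2.03,-0.21) + 0.665·(3.08,-0.34) = (2.7283,-0.2964)
Perimeter = Σ |v_{i+1} − v_i|:
  edge 1→2: √(-2.7619² + 0.9813²) = 2.9311 (running 2.9311)
  edge 2→3: √(2.4327² + -8.4581²) = 8.8010 (running 11.7321)
  edge 3→4: √(3.1254² + 3.8732²) = 4.9770 (running 16.7090)
  edge 4→1: √(-2.7963² + 3.6036²) = 4.5612 (running 21.2702)
Perimeter = 21.2702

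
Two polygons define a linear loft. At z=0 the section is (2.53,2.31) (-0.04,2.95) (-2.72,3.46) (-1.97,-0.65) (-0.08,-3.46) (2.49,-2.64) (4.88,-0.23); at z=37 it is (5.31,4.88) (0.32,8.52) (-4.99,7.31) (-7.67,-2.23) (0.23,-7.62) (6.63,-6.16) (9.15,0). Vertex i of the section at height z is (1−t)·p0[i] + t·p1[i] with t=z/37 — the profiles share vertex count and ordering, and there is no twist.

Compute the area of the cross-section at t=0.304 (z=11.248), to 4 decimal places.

Area at t=0.304: 64.8701

Cross-section at t=0.304: each vertex is (1-t)·p0[i] + t·p1[i].
  v1: (1-0.304)·(2.53,2.31) + 0.304·(5.31,4.88) = (3.3751,3.0913)
  v2: (1-0.304)·(-0.04,2.95) + 0.304·(0.32,8.52) = (0.0694,4.6433)
  v3: (1-0.304)·(-2.72,3.46) + 0.304·(-4.99,7.31) = (-3.4101,4.6304)
  v4: (1-0.304)·(-1.97,-0.65) + 0.304·(-7.67,-2.23) = (-3.7028,-1.1303)
  v5: (1-0.304)·(-0.08,-3.46) + 0.304·(0.23,-7.62) = (0.0142,-4.7246)
  v6: (1-0.304)·(2.49,-2.64) + 0.304·(6.63,-6.16) = (3.7486,-3.7101)
  v7: (1-0.304)·(4.88,-0.23) + 0.304·(9.15,0) = (6.1781,-0.1601)
Shoelace sum Σ(x_i·y_{i+1} − x_{i+1}·y_i):
  i=1: 3.3751·4.6433 − 0.0694·3.0913 = +15.4570 (running +15.4570)
  i=2: 0.0694·4.6304 − -3.4101·4.6433 = +16.1555 (running +31.6125)
  i=3: -3.4101·-1.1303 − -3.7028·4.6304 = +20.9999 (running +52.6124)
  i=4: -3.7028·-4.7246 − 0.0142·-1.1303 = +17.5105 (running +70.1229)
  i=5: 0.0142·-3.7101 − 3.7486·-4.7246 = +17.6578 (running +87.7806)
  i=6: 3.7486·-0.1601 − 6.1781·-3.7101 = +22.3211 (running +110.1017)
  i=7: 6.1781·3.0913 − 3.3751·-0.1601 = +19.6385 (running +129.7402)
Area = |Σ|/2 = |129.7402|/2 = 64.8701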